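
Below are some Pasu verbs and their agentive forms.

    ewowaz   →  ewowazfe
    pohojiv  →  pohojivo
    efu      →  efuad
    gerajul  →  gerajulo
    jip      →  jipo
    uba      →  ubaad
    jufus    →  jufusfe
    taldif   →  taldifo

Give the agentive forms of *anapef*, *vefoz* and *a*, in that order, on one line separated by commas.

Looking at the final sound of each stem: -fe when the stem ends in a sibilant (*ewowaz*, *jufus*); -o when the stem ends in a non-sibilant consonant (*pohojiv*, *gerajul*, *jip*, *taldif*); -ad when the stem ends in a vowel (*efu*, *uba*).
*anapef* — final sound /f/ (a non-sibilant consonant) → -o → *anapefo*.
*vefoz*: final sound = /z/, a sibilant → -fe → *vefozfe*.
*a*: final sound = /a/, a vowel → -ad → *aad*.

anapefo, vefozfe, aad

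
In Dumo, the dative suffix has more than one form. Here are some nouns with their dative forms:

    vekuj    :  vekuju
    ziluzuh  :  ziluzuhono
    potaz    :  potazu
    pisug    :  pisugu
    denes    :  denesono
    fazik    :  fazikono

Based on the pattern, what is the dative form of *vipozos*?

vipozosono

The alternation tracks the final consonant of the stem — -ono when the stem ends in a voiceless consonant (*ziluzuh*, *denes*, *fazik*); -u when the stem ends in a voiced consonant (*vekuj*, *potaz*, *pisug*).
*vipozos*: final consonant = /s/, voiceless → -ono → *vipozosono*.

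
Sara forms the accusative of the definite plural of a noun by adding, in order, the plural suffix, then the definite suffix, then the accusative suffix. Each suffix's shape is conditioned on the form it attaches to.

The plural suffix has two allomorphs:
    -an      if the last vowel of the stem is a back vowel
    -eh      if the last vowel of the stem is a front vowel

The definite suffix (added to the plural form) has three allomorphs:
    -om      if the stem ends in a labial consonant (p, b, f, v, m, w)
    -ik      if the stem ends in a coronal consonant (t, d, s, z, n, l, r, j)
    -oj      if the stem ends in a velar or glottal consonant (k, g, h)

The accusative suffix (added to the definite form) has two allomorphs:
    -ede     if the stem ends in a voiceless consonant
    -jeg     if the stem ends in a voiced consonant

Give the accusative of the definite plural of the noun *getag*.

*getag*: last vowel = /a/, a back vowel → -an → *getagan*.
The plural form *getagan* — final consonant /n/ (coronal) → -ik → *getaganik*.
The definite form *getaganik*: final consonant = /k/, voiceless → -ede → *getaganikede*.

getaganikede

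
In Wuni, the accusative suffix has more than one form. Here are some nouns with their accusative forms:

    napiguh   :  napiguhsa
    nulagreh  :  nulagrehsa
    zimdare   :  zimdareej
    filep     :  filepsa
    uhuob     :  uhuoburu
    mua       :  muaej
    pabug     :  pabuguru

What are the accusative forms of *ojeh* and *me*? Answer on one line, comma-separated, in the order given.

ojehsa, meej

Looking at the final sound of each stem: -sa when the stem ends in a voiceless consonant (*napiguh*, *nulagreh*, *filep*); -uru when the stem ends in a voiced consonant (*uhuob*, *pabug*); -ej when the stem ends in a vowel (*zimdare*, *mua*).
*ojeh* — final sound /h/ (a voiceless consonant) → -sa → *ojehsa*.
*me* — final sound /e/ (a vowel) → -ej → *meej*.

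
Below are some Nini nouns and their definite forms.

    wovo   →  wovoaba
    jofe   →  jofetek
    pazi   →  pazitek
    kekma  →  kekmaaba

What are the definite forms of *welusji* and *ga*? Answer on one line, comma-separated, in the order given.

welusjitek, gaaba

The pattern is front/back vowel harmony: -tek when the last vowel of the stem is a front vowel (*jofe*, *pazi*); -aba when the last vowel of the stem is a back vowel (*wovo*, *kekma*).
Since the last vowel of *welusji* is /i/ (a front vowel), it takes -tek, giving *welusjitek*.
The last vowel of *ga* is /a/, which is a back vowel, so the suffix is -aba, giving *gaaba*.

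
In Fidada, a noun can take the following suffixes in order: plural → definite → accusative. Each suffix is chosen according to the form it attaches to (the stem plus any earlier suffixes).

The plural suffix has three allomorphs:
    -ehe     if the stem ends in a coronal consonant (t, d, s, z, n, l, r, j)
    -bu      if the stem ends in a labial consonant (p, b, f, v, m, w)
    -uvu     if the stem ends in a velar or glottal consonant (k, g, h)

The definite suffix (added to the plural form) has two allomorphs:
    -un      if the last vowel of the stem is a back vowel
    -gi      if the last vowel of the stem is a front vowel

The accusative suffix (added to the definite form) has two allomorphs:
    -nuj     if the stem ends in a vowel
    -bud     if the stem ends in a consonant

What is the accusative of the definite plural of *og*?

oguvuunbud

*og* — final consonant /g/ (velar/glottal) → -uvu → *oguvu*.
The plural form *oguvu* — last vowel /u/ (a back vowel) → -un → *oguvuun*.
The final sound of the definite form *oguvuun* is /n/, which is a consonant, so the accusative suffix is -bud, giving *oguvuunbud*.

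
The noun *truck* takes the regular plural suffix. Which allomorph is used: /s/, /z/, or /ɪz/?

The stem *truck* ends in a voiceless non-sibilant consonant.
The plural suffix surfaces as /ɪz/ after sibilants, /s/ after other voiceless consonants, and /z/ after other voiced sounds.
So the plural -s on *truck* is pronounced /s/.

/s/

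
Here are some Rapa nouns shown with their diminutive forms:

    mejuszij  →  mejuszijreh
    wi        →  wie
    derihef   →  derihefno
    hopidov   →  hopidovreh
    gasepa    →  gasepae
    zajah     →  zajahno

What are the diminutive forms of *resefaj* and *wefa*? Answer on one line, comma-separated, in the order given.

resefajreh, wefae

The pattern is voicing of the final sound: -no when the stem ends in a voiceless consonant (*derihef*, *zajah*); -reh when the stem ends in a voiced consonant (*mejuszij*, *hopidov*); -e when the stem ends in a vowel (*wi*, *gasepa*).
Since the final sound of *resefaj* is /j/ (a voiced consonant), it takes -reh, giving *resefajreh*.
*wefa* — final sound /a/ (a vowel) → -e → *wefae*.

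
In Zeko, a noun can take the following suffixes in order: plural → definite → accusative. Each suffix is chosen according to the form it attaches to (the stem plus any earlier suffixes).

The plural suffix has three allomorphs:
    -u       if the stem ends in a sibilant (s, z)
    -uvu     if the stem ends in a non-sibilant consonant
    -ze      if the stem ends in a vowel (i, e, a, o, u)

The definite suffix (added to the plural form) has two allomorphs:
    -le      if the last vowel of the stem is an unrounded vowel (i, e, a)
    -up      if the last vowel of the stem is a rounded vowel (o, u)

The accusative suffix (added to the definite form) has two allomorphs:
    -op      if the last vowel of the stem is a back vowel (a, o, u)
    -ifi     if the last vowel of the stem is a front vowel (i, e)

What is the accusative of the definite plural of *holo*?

*holo* — final sound /o/ (a vowel) → -ze → *holoze*.
The plural form *holoze*: last vowel = /e/, an unrounded vowel → -le → *holozele*.
Since the last vowel of the definite form *holozele* is /e/ (a front vowel), it takes -ifi, giving *holozeleifi*.

holozeleifi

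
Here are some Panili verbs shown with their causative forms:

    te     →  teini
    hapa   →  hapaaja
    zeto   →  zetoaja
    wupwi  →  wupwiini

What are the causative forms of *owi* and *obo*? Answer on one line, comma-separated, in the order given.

owiini, oboaja

The alternation tracks the last vowel of the stem — -ini when the last vowel of the stem is a front vowel (*te*, *wupwi*); -aja when the last vowel of the stem is a back vowel (*hapa*, *zeto*).
*owi* — last vowel /i/ (a front vowel) → -ini → *owiini*.
*obo* — last vowel /o/ (a back vowel) → -aja → *oboaja*.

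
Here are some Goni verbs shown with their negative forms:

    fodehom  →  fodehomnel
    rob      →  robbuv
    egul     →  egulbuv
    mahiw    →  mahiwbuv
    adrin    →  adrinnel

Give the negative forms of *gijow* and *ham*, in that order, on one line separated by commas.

gijowbuv, hamnel

The suffix is conditioned by the final consonant: -nel when the stem ends in a nasal (*fodehom*, *adrin*); -buv when the stem ends in a non-nasal consonant (*rob*, *egul*, *mahiw*).
*gijow*: final consonant = /w/, non-nasal → -buv → *gijowbuv*.
The final consonant of *ham* is /m/, which is a nasal, so the suffix is -nel, giving *hamnel*.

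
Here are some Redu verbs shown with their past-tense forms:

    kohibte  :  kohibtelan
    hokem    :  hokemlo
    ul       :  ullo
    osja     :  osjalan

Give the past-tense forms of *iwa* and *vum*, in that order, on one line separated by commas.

iwalan, vumlo

Looking at the final sound of each stem: -lo when the stem ends in a consonant (*hokem*, *ul*); -lan when the stem ends in a vowel (*kohibte*, *osja*).
Since the final sound of *iwa* is /a/ (a vowel), it takes -lan, giving *iwalan*.
Since the final sound of *vum* is /m/ (a consonant), it takes -lo, giving *vumlo*.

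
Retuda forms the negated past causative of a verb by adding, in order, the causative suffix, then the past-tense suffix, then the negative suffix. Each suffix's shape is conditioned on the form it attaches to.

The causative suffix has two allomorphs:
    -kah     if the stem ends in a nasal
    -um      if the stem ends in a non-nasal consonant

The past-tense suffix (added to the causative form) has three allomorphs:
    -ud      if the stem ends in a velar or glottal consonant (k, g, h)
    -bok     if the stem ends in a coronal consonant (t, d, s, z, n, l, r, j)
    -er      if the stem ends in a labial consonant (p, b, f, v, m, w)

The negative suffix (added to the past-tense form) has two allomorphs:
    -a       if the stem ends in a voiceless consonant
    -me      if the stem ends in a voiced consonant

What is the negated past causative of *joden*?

*joden* — final consonant /n/ (a nasal) → -kah → *jodenkah*.
The causative form *jodenkah* — final consonant /h/ (velar/glottal) → -ud → *jodenkahud*.
The past-tense form *jodenkahud* — final consonant /d/ (voiced) → -me → *jodenkahudme*.

jodenkahudme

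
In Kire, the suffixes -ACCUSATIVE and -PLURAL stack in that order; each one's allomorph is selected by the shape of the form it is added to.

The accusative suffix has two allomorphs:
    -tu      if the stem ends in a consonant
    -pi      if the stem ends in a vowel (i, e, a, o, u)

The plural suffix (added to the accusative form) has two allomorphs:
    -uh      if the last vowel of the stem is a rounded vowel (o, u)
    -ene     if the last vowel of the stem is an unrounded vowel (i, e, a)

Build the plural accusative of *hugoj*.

*hugoj* — final sound /j/ (a consonant) → -tu → *hugojtu*.
The accusative form *hugojtu*: last vowel = /u/, a rounded vowel → -uh → *hugojtuuh*.

hugojtuuh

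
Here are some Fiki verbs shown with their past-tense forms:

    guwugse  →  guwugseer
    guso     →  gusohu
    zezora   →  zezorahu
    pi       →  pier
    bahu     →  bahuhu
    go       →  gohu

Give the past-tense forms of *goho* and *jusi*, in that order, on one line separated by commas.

The alternation tracks the last vowel of the stem — -er when the last vowel of the stem is a front vowel (*guwugse*, *pi*); -hu when the last vowel of the stem is a back vowel (*guso*, *zezora*, *bahu*, *go*).
*goho*: last vowel = /o/, a back vowel → -hu → *gohohu*.
*jusi*: last vowel = /i/, a front vowel → -er → *jusier*.

gohohu, jusier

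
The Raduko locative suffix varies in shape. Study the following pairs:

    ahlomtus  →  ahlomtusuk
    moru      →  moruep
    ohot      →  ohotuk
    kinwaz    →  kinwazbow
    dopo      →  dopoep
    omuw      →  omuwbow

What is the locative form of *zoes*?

The alternation tracks the final sound of the stem — -uk when the stem ends in a voiceless consonant (*ahlomtus*, *ohot*); -bow when the stem ends in a voiced consonant (*kinwaz*, *omuw*); -ep when the stem ends in a vowel (*moru*, *dopo*).
*zoes* — final sound /s/ (a voiceless consonant) → -uk → *zoesuk*.

zoesuk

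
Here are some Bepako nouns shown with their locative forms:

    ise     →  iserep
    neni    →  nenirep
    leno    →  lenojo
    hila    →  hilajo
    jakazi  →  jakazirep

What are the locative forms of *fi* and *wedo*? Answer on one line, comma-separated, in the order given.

firep, wedojo

The alternation tracks the last vowel of the stem — -rep when the last vowel of the stem is a front vowel (*ise*, *neni*, *jakazi*); -jo when the last vowel of the stem is a back vowel (*leno*, *hila*).
*fi* — last vowel /i/ (a front vowel) → -rep → *firep*.
*wedo*: last vowel = /o/, a back vowel → -jo → *wedojo*.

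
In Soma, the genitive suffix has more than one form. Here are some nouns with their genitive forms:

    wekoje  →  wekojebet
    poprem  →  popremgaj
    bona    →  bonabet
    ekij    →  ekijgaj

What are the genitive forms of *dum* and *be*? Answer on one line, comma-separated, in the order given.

dumgaj, bebet

The pattern is consonant vs. vowel: -gaj when the stem ends in a consonant (*poprem*, *ekij*); -bet when the stem ends in a vowel (*wekoje*, *bona*).
*dum*: final sound = /m/, a consonant → -gaj → *dumgaj*.
Since the final sound of *be* is /e/ (a vowel), it takes -bet, giving *bebet*.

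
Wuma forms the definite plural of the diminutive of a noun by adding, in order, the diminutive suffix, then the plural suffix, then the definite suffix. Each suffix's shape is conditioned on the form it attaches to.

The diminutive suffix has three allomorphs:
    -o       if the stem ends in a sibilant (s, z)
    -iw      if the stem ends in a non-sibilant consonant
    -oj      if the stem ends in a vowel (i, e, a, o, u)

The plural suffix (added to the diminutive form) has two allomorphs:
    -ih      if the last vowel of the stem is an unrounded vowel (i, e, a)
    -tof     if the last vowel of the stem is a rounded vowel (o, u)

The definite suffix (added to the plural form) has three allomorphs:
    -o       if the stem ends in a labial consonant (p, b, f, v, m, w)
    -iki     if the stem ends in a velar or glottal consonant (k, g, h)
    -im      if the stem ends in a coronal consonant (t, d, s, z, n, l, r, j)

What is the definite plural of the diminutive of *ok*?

okiwihiki

*ok*: final sound = /k/, a non-sibilant consonant → -iw → *okiw*.
The diminutive form *okiw*: last vowel = /i/, an unrounded vowel → -ih → *okiwih*.
The plural form *okiwih* — final consonant /h/ (velar/glottal) → -iki → *okiwihiki*.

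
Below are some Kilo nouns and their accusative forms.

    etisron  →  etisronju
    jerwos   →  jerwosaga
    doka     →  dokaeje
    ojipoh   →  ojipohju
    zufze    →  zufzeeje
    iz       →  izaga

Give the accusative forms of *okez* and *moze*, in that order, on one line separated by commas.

The pattern is sibilance of the final sound: -aga when the stem ends in a sibilant (*jerwos*, *iz*); -ju when the stem ends in a non-sibilant consonant (*etisron*, *ojipoh*); -eje when the stem ends in a vowel (*doka*, *zufze*).
Since the final sound of *okez* is /z/ (a sibilant), it takes -aga, giving *okezaga*.
*moze*: final sound = /e/, a vowel → -eje → *mozeeje*.

okezaga, mozeeje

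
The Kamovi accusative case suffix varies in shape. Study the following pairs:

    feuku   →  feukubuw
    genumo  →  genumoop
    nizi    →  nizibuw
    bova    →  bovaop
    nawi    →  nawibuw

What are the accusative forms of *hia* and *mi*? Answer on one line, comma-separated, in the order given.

Looking at the last vowel of each stem: -buw when the last vowel of the stem is a high vowel (*feuku*, *nizi*, *nawi*); -op when the last vowel of the stem is a non-high vowel (*genumo*, *bova*).
*hia*: last vowel = /a/, a non-high vowel → -op → *hiaop*.
The last vowel of *mi* is /i/, which is a high vowel, so the suffix is -buw, giving *mibuw*.

hiaop, mibuw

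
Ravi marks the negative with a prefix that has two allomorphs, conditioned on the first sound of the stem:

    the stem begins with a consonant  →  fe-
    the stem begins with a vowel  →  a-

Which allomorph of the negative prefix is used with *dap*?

fe-

*dap* — first sound /d/ (a consonant) → fe-.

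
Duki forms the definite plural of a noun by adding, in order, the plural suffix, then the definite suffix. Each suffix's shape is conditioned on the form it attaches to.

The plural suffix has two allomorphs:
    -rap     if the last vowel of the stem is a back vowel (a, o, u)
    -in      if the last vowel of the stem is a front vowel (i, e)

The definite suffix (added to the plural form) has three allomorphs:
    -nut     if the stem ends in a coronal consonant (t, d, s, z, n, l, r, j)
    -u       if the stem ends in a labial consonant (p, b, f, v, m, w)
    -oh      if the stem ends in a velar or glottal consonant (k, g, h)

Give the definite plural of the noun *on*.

onrapu

The last vowel of *on* is /o/, which is a back vowel, so the plural suffix is -rap, giving *onrap*.
The plural form *onrap* — final consonant /p/ (labial) → -u → *onrapu*.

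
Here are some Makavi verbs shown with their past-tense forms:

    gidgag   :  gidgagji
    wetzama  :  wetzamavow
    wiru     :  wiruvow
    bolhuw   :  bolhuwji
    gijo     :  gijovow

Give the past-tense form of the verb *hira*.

Looking at the final sound of each stem: -ji when the stem ends in a consonant (*gidgag*, *bolhuw*); -vow when the stem ends in a vowel (*wetzama*, *wiru*, *gijo*).
*hira*: final sound = /a/, a vowel → -vow → *hiravow*.

hiravow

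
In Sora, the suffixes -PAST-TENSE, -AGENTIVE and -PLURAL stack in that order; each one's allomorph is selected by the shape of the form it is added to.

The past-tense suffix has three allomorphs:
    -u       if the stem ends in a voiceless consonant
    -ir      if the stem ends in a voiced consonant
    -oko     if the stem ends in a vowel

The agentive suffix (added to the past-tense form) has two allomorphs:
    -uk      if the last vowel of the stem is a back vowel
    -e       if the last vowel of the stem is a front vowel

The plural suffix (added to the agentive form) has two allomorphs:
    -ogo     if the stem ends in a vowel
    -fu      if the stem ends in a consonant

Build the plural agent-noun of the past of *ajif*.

ajifuukfu

*ajif* — final sound /f/ (a voiceless consonant) → -u → *ajifu*.
The last vowel of the past-tense form *ajifu* is /u/, which is a back vowel, so the agentive suffix is -uk, giving *ajifuuk*.
The final sound of the agentive form *ajifuuk* is /k/, which is a consonant, so the plural suffix is -fu, giving *ajifuukfu*.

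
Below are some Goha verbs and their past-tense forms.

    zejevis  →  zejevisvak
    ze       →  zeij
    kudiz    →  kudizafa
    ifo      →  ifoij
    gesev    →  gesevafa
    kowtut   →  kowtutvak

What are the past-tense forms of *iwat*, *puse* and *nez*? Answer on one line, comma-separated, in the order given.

Looking at the final sound of each stem: -vak when the stem ends in a voiceless consonant (*zejevis*, *kowtut*); -afa when the stem ends in a voiced consonant (*kudiz*, *gesev*); -ij when the stem ends in a vowel (*ze*, *ifo*).
*iwat* — final sound /t/ (a voiceless consonant) → -vak → *iwatvak*.
Since the final sound of *puse* is /e/ (a vowel), it takes -ij, giving *puseij*.
The final sound of *nez* is /z/, which is a voiced consonant, so the suffix is -afa, giving *nezafa*.

iwatvak, puseij, nezafa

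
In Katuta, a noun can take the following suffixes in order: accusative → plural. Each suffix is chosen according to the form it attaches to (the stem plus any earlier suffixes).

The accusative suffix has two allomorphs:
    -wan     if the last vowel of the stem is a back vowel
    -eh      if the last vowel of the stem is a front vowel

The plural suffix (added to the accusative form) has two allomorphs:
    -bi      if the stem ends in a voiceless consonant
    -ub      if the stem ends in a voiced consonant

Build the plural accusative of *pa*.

*pa* — last vowel /a/ (a back vowel) → -wan → *pawan*.
The final consonant of the accusative form *pawan* is /n/, which is voiced, so the plural suffix is -ub, giving *pawanub*.

pawanub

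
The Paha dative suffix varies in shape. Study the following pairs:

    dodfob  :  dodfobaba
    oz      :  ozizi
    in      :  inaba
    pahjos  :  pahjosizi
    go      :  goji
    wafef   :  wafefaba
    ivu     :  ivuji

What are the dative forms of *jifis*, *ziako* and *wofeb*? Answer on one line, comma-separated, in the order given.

The alternation tracks the final sound of the stem — -izi when the stem ends in a sibilant (*oz*, *pahjos*); -aba when the stem ends in a non-sibilant consonant (*dodfob*, *in*, *wafef*); -ji when the stem ends in a vowel (*go*, *ivu*).
The final sound of *jifis* is /s/, which is a sibilant, so the suffix is -izi, giving *jifisizi*.
The final sound of *ziako* is /o/, which is a vowel, so the suffix is -ji, giving *ziakoji*.
*wofeb*: final sound = /b/, a non-sibilant consonant → -aba → *wofebaba*.

jifisizi, ziakoji, wofebaba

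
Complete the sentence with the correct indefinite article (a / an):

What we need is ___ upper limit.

The indefinite article is chosen by the initial *sound* of the following word, not its spelling.
*upper* begins with the sound /ʌ/ (u pronounced /ʌ/) — a vowel sound.
So the article is *an*: What we need is an upper limit.

an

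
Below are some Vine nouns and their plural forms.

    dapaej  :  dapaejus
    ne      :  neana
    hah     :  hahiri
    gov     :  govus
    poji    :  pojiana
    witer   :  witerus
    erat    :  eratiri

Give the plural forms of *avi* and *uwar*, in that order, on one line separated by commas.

The suffix is conditioned by the final sound: -iri when the stem ends in a voiceless consonant (*hah*, *erat*); -us when the stem ends in a voiced consonant (*dapaej*, *gov*, *witer*); -ana when the stem ends in a vowel (*ne*, *poji*).
*avi* — final sound /i/ (a vowel) → -ana → *aviana*.
The final sound of *uwar* is /r/, which is a voiced consonant, so the suffix is -us, giving *uwarus*.

aviana, uwarus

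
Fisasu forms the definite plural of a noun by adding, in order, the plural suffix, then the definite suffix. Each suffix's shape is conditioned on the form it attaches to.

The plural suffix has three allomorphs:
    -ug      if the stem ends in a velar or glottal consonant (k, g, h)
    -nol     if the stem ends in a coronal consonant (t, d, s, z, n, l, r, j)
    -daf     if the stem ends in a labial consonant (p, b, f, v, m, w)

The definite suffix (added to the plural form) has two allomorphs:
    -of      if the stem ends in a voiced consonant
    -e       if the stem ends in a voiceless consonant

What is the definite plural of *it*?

itnolof

*it*: final consonant = /t/, coronal → -nol → *itnol*.
The final consonant of the plural form *itnol* is /l/, which is voiced, so the definite suffix is -of, giving *itnolof*.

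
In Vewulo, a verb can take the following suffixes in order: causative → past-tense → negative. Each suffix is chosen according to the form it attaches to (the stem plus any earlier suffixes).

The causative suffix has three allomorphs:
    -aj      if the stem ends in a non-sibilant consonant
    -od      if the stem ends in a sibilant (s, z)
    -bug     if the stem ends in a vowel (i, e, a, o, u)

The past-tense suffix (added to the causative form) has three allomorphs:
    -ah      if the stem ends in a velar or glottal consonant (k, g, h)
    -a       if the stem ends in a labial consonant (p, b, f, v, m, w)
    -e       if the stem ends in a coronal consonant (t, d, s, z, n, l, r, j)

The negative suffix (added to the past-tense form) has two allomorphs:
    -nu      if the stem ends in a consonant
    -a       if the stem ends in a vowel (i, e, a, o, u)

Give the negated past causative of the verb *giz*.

Since the final sound of *giz* is /z/ (a sibilant), it takes -od, giving *gizod*.
Since the final consonant of the causative form *gizod* is /d/ (coronal), it takes -e, giving *gizode*.
Since the final sound of the past-tense form *gizode* is /e/ (a vowel), it takes -a, giving *gizodea*.

gizodea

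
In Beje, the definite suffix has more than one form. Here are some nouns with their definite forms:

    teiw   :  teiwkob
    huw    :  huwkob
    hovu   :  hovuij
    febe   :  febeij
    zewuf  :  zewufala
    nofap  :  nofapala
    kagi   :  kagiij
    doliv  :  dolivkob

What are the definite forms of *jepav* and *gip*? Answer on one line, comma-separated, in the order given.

jepavkob, gipala

Looking at the final sound of each stem: -ala when the stem ends in a voiceless consonant (*zewuf*, *nofap*); -kob when the stem ends in a voiced consonant (*teiw*, *huw*, *doliv*); -ij when the stem ends in a vowel (*hovu*, *febe*, *kagi*).
*jepav* — final sound /v/ (a voiced consonant) → -kob → *jepavkob*.
Since the final sound of *gip* is /p/ (a voiceless consonant), it takes -ala, giving *gipala*.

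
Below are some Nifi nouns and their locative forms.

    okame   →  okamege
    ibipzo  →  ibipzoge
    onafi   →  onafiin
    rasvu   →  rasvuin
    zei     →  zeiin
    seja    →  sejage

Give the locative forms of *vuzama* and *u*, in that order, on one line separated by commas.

The pattern is height harmony: -in when the last vowel of the stem is a high vowel (*onafi*, *rasvu*, *zei*); -ge when the last vowel of the stem is a non-high vowel (*okame*, *ibipzo*, *seja*).
The last vowel of *vuzama* is /a/, which is a non-high vowel, so the suffix is -ge, giving *vuzamage*.
*u* — last vowel /u/ (a high vowel) → -in → *uin*.

vuzamage, uin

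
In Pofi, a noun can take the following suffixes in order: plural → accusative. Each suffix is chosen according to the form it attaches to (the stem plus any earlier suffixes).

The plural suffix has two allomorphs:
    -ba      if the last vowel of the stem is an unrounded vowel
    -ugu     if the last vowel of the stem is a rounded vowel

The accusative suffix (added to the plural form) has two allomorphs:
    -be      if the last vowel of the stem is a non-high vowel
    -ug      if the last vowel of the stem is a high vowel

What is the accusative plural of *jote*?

*jote* — last vowel /e/ (an unrounded vowel) → -ba → *joteba*.
The plural form *joteba*: last vowel = /a/, a non-high vowel → -be → *jotebabe*.

jotebabe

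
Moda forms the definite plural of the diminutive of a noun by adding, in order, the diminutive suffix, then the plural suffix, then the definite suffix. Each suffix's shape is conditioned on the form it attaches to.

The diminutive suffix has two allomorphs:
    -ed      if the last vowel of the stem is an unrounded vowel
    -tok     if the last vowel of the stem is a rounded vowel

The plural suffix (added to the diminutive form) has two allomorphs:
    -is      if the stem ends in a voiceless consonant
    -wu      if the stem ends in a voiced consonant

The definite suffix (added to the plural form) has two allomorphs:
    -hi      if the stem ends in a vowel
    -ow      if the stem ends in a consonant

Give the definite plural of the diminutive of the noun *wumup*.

*wumup*: last vowel = /u/, a rounded vowel → -tok → *wumuptok*.
The diminutive form *wumuptok* — final consonant /k/ (voiceless) → -is → *wumuptokis*.
The plural form *wumuptokis* — final sound /s/ (a consonant) → -ow → *wumuptokisow*.

wumuptokisow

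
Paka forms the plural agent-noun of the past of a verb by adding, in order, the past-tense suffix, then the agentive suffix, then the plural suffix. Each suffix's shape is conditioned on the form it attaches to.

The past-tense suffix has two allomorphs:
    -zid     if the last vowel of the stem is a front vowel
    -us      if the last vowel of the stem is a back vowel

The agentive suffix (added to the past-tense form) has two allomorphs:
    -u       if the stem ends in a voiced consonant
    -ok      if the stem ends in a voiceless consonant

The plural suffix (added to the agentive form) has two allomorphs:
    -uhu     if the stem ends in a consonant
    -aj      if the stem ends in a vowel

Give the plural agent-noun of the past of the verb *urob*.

*urob*: last vowel = /o/, a back vowel → -us → *urobus*.
The past-tense form *urobus* — final consonant /s/ (voiceless) → -ok → *urobusok*.
The agentive form *urobusok* — final sound /k/ (a consonant) → -uhu → *urobusokuhu*.

urobusokuhu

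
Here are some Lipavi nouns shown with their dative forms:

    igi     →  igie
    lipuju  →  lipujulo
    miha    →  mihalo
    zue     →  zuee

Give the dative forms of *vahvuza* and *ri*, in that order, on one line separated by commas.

The alternation tracks the last vowel of the stem — -e when the last vowel of the stem is a front vowel (*igi*, *zue*); -lo when the last vowel of the stem is a back vowel (*lipuju*, *miha*).
The last vowel of *vahvuza* is /a/, which is a back vowel, so the suffix is -lo, giving *vahvuzalo*.
*ri* — last vowel /i/ (a front vowel) → -e → *rie*.

vahvuzalo, rie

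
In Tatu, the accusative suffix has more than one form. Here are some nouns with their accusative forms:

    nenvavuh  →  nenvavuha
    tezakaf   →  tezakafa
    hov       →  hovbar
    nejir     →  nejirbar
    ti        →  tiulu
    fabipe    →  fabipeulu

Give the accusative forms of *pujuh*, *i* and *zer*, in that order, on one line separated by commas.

pujuha, iulu, zerbar

The pattern is voicing of the final sound: -a when the stem ends in a voiceless consonant (*nenvavuh*, *tezakaf*); -bar when the stem ends in a voiced consonant (*hov*, *nejir*); -ulu when the stem ends in a vowel (*ti*, *fabipe*).
*pujuh*: final sound = /h/, a voiceless consonant → -a → *pujuha*.
Since the final sound of *i* is /i/ (a vowel), it takes -ulu, giving *iulu*.
*zer*: final sound = /r/, a voiced consonant → -bar → *zerbar*.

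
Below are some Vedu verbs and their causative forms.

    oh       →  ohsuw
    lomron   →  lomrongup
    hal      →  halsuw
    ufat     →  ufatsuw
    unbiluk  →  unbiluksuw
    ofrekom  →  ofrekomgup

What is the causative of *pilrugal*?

The alternation tracks the final consonant of the stem — -gup when the stem ends in a nasal (*lomron*, *ofrekom*); -suw when the stem ends in a non-nasal consonant (*oh*, *hal*, *ufat*, *unbiluk*).
*pilrugal* — final consonant /l/ (non-nasal) → -suw → *pilrugalsuw*.

pilrugalsuw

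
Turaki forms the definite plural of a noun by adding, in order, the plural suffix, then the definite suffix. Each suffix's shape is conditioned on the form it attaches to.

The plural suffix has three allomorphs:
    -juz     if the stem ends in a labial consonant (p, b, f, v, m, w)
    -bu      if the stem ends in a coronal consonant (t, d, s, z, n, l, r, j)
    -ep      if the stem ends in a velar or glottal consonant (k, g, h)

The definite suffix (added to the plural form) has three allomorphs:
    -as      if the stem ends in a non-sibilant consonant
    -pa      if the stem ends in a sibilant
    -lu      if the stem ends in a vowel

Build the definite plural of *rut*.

rutbulu

Since the final consonant of *rut* is /t/ (coronal), it takes -bu, giving *rutbu*.
The plural form *rutbu*: final sound = /u/, a vowel → -lu → *rutbulu*.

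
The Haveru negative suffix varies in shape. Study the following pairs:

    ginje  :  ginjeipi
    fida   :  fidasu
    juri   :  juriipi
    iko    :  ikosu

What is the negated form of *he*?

The suffix is conditioned by the last vowel: -ipi when the last vowel of the stem is a front vowel (*ginje*, *juri*); -su when the last vowel of the stem is a back vowel (*fida*, *iko*).
The last vowel of *he* is /e/, which is a front vowel, so the suffix is -ipi, giving *heipi*.

heipi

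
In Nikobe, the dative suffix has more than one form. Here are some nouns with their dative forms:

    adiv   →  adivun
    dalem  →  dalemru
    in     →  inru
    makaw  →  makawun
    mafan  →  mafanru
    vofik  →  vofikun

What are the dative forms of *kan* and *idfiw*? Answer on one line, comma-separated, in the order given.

kanru, idfiwun

The pattern is nasality of the final consonant: -ru when the stem ends in a nasal (*dalem*, *in*, *mafan*); -un when the stem ends in a non-nasal consonant (*adiv*, *makaw*, *vofik*).
*kan*: final consonant = /n/, a nasal → -ru → *kanru*.
The final consonant of *idfiw* is /w/, which is non-nasal, so the suffix is -un, giving *idfiwun*.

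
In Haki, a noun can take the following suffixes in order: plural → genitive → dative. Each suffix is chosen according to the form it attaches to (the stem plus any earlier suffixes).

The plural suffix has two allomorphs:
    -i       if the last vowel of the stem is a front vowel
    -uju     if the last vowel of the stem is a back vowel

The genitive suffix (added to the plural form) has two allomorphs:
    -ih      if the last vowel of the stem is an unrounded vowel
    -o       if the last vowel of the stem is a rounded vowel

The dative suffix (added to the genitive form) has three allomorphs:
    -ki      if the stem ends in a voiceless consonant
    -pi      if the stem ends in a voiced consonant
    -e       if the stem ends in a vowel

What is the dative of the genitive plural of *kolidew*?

*kolidew*: last vowel = /e/, a front vowel → -i → *kolidewi*.
The last vowel of the plural form *kolidewi* is /i/, which is an unrounded vowel, so the genitive suffix is -ih, giving *kolidewiih*.
The genitive form *kolidewiih*: final sound = /h/, a voiceless consonant → -ki → *kolidewiihki*.

kolidewiihki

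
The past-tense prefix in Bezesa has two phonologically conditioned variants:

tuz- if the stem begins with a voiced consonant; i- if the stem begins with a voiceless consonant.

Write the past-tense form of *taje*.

itaje

Since the first consonant of *taje* is /t/ (voiceless), it takes i-, giving *itaje*.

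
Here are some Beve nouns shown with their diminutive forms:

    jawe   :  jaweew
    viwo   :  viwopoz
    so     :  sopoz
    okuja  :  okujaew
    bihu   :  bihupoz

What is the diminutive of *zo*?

The alternation tracks the last vowel of the stem — -poz when the last vowel of the stem is a rounded vowel (*viwo*, *so*, *bihu*); -ew when the last vowel of the stem is an unrounded vowel (*jawe*, *okuja*).
Since the last vowel of *zo* is /o/ (a rounded vowel), it takes -poz, giving *zopoz*.

zopoz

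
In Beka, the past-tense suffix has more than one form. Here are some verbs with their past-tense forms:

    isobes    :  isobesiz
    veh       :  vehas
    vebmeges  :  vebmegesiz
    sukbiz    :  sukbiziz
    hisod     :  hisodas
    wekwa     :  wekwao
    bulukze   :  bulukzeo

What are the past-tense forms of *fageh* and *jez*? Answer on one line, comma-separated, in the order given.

The suffix is conditioned by the final sound: -iz when the stem ends in a sibilant (*isobes*, *vebmeges*, *sukbiz*); -as when the stem ends in a non-sibilant consonant (*veh*, *hisod*); -o when the stem ends in a vowel (*wekwa*, *bulukze*).
*fageh* — final sound /h/ (a non-sibilant consonant) → -as → *fagehas*.
*jez* — final sound /z/ (a sibilant) → -iz → *jeziz*.

fagehas, jeziz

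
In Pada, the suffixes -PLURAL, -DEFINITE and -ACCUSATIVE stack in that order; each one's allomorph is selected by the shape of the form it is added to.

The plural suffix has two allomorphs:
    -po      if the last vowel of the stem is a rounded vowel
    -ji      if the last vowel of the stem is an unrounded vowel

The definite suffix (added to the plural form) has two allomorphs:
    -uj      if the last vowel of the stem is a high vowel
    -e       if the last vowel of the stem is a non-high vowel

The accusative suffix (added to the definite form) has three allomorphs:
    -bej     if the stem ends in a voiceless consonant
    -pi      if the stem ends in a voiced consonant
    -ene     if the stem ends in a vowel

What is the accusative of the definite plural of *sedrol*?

*sedrol* — last vowel /o/ (a rounded vowel) → -po → *sedrolpo*.
The plural form *sedrolpo*: last vowel = /o/, a non-high vowel → -e → *sedrolpoe*.
Since the final sound of the definite form *sedrolpoe* is /e/ (a vowel), it takes -ene, giving *sedrolpoeene*.

sedrolpoeene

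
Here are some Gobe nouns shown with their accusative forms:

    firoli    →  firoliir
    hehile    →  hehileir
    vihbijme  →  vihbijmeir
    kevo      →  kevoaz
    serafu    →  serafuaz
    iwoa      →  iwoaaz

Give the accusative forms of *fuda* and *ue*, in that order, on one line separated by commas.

The suffix is conditioned by the last vowel: -ir when the last vowel of the stem is a front vowel (*firoli*, *hehile*, *vihbijme*); -az when the last vowel of the stem is a back vowel (*kevo*, *serafu*, *iwoa*).
*fuda* — last vowel /a/ (a back vowel) → -az → *fudaaz*.
*ue* — last vowel /e/ (a front vowel) → -ir → *ueir*.

fudaaz, ueir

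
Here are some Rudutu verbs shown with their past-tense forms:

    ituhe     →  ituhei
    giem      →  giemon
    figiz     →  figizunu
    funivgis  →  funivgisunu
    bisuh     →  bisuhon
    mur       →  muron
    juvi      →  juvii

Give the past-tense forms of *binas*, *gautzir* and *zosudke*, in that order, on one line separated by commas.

Looking at the final sound of each stem: -unu when the stem ends in a sibilant (*figiz*, *funivgis*); -on when the stem ends in a non-sibilant consonant (*giem*, *bisuh*, *mur*); -i when the stem ends in a vowel (*ituhe*, *juvi*).
*binas*: final sound = /s/, a sibilant → -unu → *binasunu*.
*gautzir* — final sound /r/ (a non-sibilant consonant) → -on → *gautziron*.
*zosudke* — final sound /e/ (a vowel) → -i → *zosudkei*.

binasunu, gautziron, zosudkei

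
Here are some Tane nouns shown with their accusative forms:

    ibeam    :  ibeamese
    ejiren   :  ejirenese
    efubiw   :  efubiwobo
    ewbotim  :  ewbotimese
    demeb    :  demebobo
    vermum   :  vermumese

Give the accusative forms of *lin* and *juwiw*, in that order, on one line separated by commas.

The pattern is nasality of the final consonant: -ese when the stem ends in a nasal (*ibeam*, *ejiren*, *ewbotim*, *vermum*); -obo when the stem ends in a non-nasal consonant (*efubiw*, *demeb*).
Since the final consonant of *lin* is /n/ (a nasal), it takes -ese, giving *linese*.
*juwiw* — final consonant /w/ (non-nasal) → -obo → *juwiwobo*.

linese, juwiwobo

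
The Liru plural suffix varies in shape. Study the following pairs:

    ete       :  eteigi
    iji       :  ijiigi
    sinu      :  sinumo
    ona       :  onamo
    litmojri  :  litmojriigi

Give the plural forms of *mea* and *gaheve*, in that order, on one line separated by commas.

The suffix is conditioned by the last vowel: -igi when the last vowel of the stem is a front vowel (*ete*, *iji*, *litmojri*); -mo when the last vowel of the stem is a back vowel (*sinu*, *ona*).
*mea*: last vowel = /a/, a back vowel → -mo → *meamo*.
*gaheve* — last vowel /e/ (a front vowel) → -igi → *gaheveigi*.

meamo, gaheveigi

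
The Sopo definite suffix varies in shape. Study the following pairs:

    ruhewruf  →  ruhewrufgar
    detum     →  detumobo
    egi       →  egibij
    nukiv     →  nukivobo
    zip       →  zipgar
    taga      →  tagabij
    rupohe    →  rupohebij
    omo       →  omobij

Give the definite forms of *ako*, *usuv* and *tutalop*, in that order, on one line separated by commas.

The pattern is voicing of the final sound: -gar when the stem ends in a voiceless consonant (*ruhewruf*, *zip*); -obo when the stem ends in a voiced consonant (*detum*, *nukiv*); -bij when the stem ends in a vowel (*egi*, *taga*, *rupohe*, *omo*).
The final sound of *ako* is /o/, which is a vowel, so the suffix is -bij, giving *akobij*.
*usuv* — final sound /v/ (a voiced consonant) → -obo → *usuvobo*.
Since the final sound of *tutalop* is /p/ (a voiceless consonant), it takes -gar, giving *tutalopgar*.

akobij, usuvobo, tutalopgar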